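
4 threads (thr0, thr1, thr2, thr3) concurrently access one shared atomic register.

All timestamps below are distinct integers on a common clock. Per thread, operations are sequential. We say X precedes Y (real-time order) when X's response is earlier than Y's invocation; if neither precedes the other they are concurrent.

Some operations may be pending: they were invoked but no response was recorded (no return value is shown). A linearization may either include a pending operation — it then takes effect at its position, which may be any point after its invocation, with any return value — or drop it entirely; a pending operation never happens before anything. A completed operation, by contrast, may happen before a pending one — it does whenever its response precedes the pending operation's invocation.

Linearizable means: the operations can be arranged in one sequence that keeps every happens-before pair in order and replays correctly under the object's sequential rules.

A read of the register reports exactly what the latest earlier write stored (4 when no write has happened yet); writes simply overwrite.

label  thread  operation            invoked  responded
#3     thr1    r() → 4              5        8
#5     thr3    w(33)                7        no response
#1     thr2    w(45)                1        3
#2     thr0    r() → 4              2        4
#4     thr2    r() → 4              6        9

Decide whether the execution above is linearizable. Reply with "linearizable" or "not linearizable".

the violation lands at event 8, #3's response at time 8: events 1..7 linearize, events 1..8 do not
2 orders of the 3 completed atomic register ops respect real time; none is legal
every completion of the 2 pending operations (#4, #5) was checked; none linearizes
sample order #1, #2, #3 (pending dropped) stalls at step 2 — #2 r() → 4 has no legal effect
sample order #2, #1, #3 (pending dropped) stalls at step 3 — #3 r() → 4 has no legal effect

not linearizable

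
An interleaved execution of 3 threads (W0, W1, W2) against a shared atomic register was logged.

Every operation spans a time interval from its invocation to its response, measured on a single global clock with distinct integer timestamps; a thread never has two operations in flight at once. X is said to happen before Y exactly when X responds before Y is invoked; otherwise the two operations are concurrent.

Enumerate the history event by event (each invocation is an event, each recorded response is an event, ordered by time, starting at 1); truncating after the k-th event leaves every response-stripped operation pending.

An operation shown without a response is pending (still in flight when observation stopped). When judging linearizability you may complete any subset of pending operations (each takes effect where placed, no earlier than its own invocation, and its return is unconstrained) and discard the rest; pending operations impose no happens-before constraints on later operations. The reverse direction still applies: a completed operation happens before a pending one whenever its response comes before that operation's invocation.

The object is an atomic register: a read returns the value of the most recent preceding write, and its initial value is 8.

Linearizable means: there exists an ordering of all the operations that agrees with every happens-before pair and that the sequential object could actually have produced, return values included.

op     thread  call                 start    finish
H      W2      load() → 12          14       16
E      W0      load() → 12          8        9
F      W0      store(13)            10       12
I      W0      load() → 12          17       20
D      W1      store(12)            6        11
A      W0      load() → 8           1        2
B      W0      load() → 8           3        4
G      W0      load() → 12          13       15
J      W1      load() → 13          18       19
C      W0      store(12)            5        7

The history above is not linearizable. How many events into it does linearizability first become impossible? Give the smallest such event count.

19

events 1..18 are still linearizable — one witness is A, B, C, E, F, D, G, H:
step 1: A load() → 8 — value 8
step 2: B load() → 8 — value 8
step 3: C store(12) — value 12
step 4: E load() → 12 — value 12
step 5: F store(13) — value 13
step 6: D store(12) — value 12
step 7: G load() → 12 — value 12
step 8: H load() → 12 — value 12
at event 19 (J's time-19 response) nothing linearizes any more
no completion choice of the 1 pending operation (I) rescues it — every subset was tried
for example A, B, C, D, E, F, G, H, J (pending dropped) fails at step 7: G load() → 12 is not legal there
for example A, B, C, D, E, F, H, G, J (pending dropped) fails at step 7: H load() → 12 is not legal there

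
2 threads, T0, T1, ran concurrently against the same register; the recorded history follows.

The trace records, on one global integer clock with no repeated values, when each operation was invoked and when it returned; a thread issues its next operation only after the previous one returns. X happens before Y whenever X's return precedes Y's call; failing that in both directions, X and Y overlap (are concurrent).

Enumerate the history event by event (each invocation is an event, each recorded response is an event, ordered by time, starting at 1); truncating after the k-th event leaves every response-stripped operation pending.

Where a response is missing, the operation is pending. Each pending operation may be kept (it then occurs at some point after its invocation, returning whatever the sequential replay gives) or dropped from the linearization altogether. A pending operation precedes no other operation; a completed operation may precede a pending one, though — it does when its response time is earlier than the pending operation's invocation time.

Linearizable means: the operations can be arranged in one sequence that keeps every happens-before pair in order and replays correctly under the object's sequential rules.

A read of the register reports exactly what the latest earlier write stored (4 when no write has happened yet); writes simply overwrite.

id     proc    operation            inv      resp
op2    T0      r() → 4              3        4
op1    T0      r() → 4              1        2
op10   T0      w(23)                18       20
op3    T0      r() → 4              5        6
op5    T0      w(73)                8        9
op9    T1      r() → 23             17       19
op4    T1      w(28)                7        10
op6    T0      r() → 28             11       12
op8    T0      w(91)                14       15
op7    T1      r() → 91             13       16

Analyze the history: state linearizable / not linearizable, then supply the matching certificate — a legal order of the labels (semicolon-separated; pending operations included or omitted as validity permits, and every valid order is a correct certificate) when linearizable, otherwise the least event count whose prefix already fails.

linearizable — witness: op1; op2; op3; op5; op4; op6; op8; op7; op10; op9

step 1: op1 r() → 4 — value 4
step 2: op2 r() → 4 — value 4
step 3: op3 r() → 4 — value 4
step 4: op5 w(73) — value 73
step 5: op4 w(28) — value 28
step 6: op6 r() → 28 — value 28
step 7: op8 w(91) — value 91
step 8: op7 r() → 91 — value 91
step 9: op10 w(23) — value 23
step 10: op9 r() → 23 — value 23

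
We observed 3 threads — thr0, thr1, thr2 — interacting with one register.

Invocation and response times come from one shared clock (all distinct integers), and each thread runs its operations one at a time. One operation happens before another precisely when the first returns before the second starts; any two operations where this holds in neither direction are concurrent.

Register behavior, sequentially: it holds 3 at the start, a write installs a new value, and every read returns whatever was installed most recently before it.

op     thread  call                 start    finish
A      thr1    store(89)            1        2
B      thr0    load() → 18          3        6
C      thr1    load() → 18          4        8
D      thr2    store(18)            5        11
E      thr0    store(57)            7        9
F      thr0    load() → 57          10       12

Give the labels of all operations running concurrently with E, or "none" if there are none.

concurrent with E ([7,9]): every op whose interval crosses 7..9
A [1,2]: before
B [3,6]: before
C [4,8]: concurrent
D [5,11]: concurrent
F [10,12]: after

C, D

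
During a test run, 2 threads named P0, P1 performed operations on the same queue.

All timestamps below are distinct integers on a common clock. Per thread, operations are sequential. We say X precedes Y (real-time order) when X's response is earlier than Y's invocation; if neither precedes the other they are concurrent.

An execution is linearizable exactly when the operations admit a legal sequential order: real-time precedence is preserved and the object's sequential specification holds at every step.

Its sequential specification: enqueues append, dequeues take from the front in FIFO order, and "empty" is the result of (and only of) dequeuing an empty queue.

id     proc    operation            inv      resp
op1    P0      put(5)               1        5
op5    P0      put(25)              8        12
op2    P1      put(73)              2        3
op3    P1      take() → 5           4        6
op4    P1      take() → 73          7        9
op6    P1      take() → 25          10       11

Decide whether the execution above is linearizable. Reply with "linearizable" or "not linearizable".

linearizable

a witness: op1, op2, op3, op4, op5, op6
after step 1 (op1 put(5)): queue <5>
after step 2 (op2 put(73)): queue <5,73>
after step 3 (op3 take() → 5): queue <73>
after step 4 (op4 take() → 73): queue <>
after step 5 (op5 put(25)): queue <25>
after step 6 (op6 take() → 25): queue <>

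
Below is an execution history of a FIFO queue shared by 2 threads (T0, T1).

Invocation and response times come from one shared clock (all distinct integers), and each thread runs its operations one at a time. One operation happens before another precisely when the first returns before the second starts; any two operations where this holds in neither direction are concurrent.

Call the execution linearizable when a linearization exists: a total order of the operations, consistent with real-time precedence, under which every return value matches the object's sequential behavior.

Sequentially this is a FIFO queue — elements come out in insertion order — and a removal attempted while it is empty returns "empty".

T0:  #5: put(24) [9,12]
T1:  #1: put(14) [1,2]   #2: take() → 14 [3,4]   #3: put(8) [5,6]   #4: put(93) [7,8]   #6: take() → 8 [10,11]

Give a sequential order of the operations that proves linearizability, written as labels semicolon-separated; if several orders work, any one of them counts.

#1; #2; #3; #4; #5; #6

1. #1 put(14), leaving queue <14>
2. #2 take() → 14, leaving queue <>
3. #3 put(8), leaving queue <8>
4. #4 put(93), leaving queue <8,93>
5. #5 put(24), leaving queue <8,93,24>
6. #6 take() → 8, leaving queue <93,24>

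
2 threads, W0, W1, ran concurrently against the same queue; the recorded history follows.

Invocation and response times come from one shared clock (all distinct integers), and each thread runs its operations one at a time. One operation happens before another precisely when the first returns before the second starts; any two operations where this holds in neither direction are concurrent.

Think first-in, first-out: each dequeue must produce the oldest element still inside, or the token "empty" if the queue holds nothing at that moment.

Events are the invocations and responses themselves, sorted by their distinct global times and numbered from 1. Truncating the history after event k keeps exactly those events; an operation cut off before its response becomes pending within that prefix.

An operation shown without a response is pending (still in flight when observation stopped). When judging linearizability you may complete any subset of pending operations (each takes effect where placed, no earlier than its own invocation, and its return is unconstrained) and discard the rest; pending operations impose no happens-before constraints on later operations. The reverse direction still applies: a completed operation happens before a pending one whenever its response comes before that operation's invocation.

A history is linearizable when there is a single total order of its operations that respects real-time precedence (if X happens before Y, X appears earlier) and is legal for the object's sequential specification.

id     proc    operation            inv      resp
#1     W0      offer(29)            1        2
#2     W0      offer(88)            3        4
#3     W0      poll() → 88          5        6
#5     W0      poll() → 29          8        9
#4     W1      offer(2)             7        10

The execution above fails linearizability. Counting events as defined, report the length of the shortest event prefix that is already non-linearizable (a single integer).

6

events 1..5 are linearizable; a witness order is #1, #2:
step 1: #1 offer(29) — queue <29>
step 2: #2 offer(88) — queue <29,88>
at event 6 (#3's time-6 response) nothing linearizes any more
sample order #1, #2, #3 stalls at step 3 — #3 poll() → 88 has no legal effect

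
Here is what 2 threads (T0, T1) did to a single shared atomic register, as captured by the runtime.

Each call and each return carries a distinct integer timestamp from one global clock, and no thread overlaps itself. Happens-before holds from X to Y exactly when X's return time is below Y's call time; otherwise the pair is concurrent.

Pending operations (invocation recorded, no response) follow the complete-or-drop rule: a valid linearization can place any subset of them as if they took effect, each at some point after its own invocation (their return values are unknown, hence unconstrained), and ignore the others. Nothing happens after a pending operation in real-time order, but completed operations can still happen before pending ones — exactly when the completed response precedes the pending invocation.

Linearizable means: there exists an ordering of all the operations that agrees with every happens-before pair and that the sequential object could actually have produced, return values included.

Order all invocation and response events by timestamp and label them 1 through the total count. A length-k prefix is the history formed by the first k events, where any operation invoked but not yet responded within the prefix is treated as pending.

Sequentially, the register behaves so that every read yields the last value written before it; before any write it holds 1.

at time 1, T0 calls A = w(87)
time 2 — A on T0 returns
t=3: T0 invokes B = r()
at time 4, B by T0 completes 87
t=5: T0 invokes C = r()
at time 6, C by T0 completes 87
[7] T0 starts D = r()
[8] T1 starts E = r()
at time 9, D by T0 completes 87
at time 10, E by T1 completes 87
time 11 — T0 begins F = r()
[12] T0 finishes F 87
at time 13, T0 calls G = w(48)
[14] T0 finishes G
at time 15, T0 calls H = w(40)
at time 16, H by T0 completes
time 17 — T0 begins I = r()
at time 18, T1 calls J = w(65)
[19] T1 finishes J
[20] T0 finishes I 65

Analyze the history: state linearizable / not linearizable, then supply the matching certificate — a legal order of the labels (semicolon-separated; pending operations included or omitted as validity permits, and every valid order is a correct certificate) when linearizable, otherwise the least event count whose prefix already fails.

linearizable — witness: A; B; C; D; E; F; G; H; J; I

step 1: A w(87) — value 87
step 2: B r() → 87 — value 87
step 3: C r() → 87 — value 87
step 4: D r() → 87 — value 87
step 5: E r() → 87 — value 87
step 6: F r() → 87 — value 87
step 7: G w(48) — value 48
step 8: H w(40) — value 40
step 9: J w(65) — value 65
step 10: I r() → 65 — value 65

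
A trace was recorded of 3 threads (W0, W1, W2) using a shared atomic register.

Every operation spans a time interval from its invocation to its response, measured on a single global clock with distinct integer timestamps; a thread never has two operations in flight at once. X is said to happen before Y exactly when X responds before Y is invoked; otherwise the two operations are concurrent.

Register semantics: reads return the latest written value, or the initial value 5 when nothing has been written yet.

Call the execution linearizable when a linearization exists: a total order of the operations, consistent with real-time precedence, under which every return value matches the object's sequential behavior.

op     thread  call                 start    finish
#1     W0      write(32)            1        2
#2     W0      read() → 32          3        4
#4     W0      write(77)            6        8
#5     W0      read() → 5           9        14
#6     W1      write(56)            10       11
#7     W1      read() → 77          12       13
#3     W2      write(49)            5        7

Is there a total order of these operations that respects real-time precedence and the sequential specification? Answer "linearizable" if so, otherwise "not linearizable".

events 1..12 are fine; event 13 — the response of #7 at time 13 — makes the prefix non-linearizable
2 orders of the 6 completed atomic register ops respect real time; none is legal
no escape via the 1 pending operation (#5): every completion choice fails
e.g. #1, #2, #3, #4, #6, #7 (pending dropped): illegal at step 6, since #7 read() → 77 cannot apply there
e.g. #1, #2, #4, #3, #6, #7 (pending dropped): illegal at step 6, since #7 read() → 77 cannot apply there

not linearizable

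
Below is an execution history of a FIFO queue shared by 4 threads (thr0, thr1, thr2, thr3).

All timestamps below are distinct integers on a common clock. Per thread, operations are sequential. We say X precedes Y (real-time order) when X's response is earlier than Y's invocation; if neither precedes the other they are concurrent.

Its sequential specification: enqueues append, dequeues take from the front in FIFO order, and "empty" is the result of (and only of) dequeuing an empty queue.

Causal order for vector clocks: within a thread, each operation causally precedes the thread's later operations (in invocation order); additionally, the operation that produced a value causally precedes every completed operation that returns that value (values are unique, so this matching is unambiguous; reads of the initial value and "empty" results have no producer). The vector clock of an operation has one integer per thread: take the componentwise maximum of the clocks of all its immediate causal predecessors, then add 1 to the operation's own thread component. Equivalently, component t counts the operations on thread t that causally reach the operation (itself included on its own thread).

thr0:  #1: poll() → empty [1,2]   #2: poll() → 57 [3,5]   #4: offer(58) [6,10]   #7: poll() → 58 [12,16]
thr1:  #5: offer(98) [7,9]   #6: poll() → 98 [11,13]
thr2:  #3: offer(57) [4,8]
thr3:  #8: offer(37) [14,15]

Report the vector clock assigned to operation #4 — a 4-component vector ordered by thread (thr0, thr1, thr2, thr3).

(3, 0, 1, 0)

invoked at 14, #8 has no predecessors; its own thr3 bump gives (0, 0, 0, 1)
invoked at 4, #3 has no predecessors; its own thr2 bump gives (0, 0, 1, 0)
invoked at 7, #5 has no predecessors; its own thr1 bump gives (0, 1, 0, 0)
invoked at 1, #1 has no predecessors; its own thr0 bump gives (1, 0, 0, 0)
VC(#6, invoked at 11): max of VC(#5)=(0, 1, 0, 0), then +1 on thread thr1 → (0, 2, 0, 0)
VC(#2, invoked at 3): max of VC(#1)=(1, 0, 0, 0), VC(#3)=(0, 0, 1, 0), then +1 on thread thr0 → (2, 0, 1, 0)
VC(#4, invoked at 6): max of VC(#2)=(2, 0, 1, 0), then +1 on thread thr0 → (3, 0, 1, 0)
VC(#7, invoked at 12): max of VC(#4)=(3, 0, 1, 0), then +1 on thread thr0 → (4, 0, 1, 0)
target: VC(#4) = (3, 0, 1, 0)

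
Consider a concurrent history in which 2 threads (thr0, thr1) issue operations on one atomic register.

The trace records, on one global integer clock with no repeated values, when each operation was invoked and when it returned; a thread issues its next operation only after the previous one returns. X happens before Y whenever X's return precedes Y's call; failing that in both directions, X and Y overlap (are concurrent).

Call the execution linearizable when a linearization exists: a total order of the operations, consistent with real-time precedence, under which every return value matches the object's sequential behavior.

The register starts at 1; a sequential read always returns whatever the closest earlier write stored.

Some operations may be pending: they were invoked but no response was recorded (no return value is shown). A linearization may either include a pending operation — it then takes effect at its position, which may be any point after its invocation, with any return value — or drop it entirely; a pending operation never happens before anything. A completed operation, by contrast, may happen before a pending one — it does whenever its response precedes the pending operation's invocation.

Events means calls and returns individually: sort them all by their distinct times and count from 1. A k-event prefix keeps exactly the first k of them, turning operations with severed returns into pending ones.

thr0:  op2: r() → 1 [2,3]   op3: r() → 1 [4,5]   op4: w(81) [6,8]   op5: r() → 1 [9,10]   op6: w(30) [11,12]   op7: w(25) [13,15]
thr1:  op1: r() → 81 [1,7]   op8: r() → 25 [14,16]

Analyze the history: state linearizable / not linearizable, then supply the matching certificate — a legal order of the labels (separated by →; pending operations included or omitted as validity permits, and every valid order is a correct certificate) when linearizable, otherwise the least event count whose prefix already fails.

events 1..9 are fine; event 10 — the response of op5 at time 10 — makes the prefix non-linearizable
real-time-consistent orders of the 5 completed operations: 4 — all fail the atomic register replay
for example op1, op2, op3, op4, op5 fails at step 1: op1 r() → 81 is not legal there
for example op2, op1, op3, op4, op5 fails at step 2: op1 r() → 81 is not legal there

not linearizable — minimal violating prefix: 10 events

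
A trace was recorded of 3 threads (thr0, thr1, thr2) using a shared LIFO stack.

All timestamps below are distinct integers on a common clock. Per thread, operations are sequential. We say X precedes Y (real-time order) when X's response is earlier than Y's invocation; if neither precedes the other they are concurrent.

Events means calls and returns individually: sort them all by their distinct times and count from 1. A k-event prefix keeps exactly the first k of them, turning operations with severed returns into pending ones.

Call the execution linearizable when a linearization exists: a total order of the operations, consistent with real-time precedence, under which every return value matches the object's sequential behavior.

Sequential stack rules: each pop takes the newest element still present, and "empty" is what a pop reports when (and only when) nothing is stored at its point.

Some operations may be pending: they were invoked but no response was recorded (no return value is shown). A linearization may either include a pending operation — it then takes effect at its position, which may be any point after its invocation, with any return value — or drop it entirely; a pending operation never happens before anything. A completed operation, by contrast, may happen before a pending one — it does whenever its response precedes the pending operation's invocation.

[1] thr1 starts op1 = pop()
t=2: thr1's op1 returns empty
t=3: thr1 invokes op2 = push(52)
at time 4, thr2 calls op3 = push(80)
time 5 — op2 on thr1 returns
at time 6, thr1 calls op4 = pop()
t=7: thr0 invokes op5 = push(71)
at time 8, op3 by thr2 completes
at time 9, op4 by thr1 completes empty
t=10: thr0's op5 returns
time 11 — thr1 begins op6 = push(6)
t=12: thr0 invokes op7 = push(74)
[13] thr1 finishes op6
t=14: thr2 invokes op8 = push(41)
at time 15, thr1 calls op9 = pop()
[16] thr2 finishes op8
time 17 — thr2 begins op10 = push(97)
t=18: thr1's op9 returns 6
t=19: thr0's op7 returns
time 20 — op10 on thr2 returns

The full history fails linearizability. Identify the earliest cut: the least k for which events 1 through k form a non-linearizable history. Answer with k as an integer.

9

events 1..8 are linearizable; a witness order is op1, op2, op3:
step 1: op1 pop() → empty — stack <>
step 2: op2 push(52) — stack <52>
step 3: op3 push(80) — stack <52,80>
at event 9 (op4's time-9 response) nothing linearizes any more
no escape via the 1 pending operation (op5): every completion choice fails
take op1, op2, op3, op4 (pending dropped): step 4 already fails, because op4 pop() → empty cannot occur there
take op1, op2, op4, op3 (pending dropped): step 3 already fails, because op4 pop() → empty cannot occur there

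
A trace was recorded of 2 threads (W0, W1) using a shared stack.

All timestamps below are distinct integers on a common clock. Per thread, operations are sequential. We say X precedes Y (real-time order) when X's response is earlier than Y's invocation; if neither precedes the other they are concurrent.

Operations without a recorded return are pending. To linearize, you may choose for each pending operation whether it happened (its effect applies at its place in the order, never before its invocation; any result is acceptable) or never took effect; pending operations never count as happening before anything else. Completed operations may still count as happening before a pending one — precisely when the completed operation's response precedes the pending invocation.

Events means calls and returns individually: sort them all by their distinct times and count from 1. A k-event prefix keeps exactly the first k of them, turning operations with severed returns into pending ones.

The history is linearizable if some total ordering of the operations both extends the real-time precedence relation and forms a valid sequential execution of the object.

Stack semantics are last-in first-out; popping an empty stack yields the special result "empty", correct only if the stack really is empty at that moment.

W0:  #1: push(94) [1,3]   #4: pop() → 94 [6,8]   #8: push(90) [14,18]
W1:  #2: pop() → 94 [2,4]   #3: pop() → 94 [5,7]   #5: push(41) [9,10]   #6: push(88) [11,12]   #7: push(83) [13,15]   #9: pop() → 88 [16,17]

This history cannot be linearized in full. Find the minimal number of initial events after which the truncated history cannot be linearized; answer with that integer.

7

events 1..6 are linearizable, e.g. via #1, #2:
1. #1 push(94), leaving stack <94>
2. #2 pop() → 94, leaving stack <>
with event 7 included (#3 responding at time 7), all real-time-consistent orders fail
every completion of the 1 pending operation (#4) was checked; none linearizes
e.g. #1, #2, #3 (pending dropped): illegal at step 3, since #3 pop() → 94 cannot apply there
e.g. #2, #1, #3 (pending dropped): illegal at step 1, since #2 pop() → 94 cannot apply there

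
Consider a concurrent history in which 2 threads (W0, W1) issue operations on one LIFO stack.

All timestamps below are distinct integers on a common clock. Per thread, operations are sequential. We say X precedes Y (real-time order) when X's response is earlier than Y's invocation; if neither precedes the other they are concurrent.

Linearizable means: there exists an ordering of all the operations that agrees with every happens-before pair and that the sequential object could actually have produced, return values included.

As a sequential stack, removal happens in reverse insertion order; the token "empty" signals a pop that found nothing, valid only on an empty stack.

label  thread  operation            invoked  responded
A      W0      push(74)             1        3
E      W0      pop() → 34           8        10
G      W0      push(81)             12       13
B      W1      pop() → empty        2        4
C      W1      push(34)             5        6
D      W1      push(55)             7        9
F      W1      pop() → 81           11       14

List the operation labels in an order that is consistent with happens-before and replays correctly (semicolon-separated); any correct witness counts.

1. B pop() → empty, leaving stack <>
2. A push(74), leaving stack <74>
3. C push(34), leaving stack <74,34>
4. E pop() → 34, leaving stack <74>
5. D push(55), leaving stack <74,55>
6. G push(81), leaving stack <74,55,81>
7. F pop() → 81, leaving stack <74,55>

B; A; C; E; D; G; F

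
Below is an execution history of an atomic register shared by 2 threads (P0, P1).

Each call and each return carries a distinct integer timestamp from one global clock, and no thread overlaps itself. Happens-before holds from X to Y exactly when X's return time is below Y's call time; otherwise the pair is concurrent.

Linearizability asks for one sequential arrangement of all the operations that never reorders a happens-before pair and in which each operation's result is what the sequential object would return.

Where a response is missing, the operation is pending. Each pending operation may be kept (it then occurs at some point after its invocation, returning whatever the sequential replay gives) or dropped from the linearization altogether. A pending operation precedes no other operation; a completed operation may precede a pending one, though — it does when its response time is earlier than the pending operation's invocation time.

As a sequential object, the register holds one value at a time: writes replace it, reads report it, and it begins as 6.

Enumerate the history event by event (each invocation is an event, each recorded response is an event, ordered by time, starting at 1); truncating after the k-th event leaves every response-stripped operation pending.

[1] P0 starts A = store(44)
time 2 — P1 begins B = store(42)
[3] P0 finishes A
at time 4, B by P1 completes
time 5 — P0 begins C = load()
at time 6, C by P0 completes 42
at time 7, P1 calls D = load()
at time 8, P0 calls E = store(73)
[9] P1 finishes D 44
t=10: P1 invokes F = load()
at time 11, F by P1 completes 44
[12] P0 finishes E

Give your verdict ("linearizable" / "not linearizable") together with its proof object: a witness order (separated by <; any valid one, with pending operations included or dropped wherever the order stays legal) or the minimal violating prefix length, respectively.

not linearizable — minimal violating prefix: 9 events

cut after 8 events: linearizable; cut after 9 events (D responds, time 9): not linearizable
the 4 completed operations admit 2 real-time orders; each fails the atomic register replay
include/drop combinations of the 1 pending operation (E) were all tried; none helps
e.g. A, B, C, D (pending dropped): illegal at step 4, since D load() → 44 cannot apply there
e.g. B, A, C, D (pending dropped): illegal at step 3, since C load() → 42 cannot apply there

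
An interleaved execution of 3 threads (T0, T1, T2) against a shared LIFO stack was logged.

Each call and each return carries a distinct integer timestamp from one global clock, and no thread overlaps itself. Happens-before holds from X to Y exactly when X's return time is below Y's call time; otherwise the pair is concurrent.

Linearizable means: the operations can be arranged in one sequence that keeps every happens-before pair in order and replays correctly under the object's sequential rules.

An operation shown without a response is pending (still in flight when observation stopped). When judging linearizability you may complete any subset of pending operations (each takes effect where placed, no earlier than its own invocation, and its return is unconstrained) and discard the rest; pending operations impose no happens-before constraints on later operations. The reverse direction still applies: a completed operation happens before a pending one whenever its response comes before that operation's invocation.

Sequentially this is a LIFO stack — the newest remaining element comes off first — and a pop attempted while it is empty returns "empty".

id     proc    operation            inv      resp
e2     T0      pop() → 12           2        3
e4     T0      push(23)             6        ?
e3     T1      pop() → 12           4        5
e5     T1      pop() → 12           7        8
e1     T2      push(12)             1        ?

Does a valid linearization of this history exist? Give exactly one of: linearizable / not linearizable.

not linearizable

the violation lands at event 5, e3's response at time 5: events 1..4 linearize, events 1..5 do not
exactly one order of the 2 completed ops respects real time; the LIFO stack replay fails
no escape via the 1 pending operation (e1): every completion choice fails
e.g. e2, e3 (pending dropped): illegal at step 1, since e2 pop() → 12 cannot apply there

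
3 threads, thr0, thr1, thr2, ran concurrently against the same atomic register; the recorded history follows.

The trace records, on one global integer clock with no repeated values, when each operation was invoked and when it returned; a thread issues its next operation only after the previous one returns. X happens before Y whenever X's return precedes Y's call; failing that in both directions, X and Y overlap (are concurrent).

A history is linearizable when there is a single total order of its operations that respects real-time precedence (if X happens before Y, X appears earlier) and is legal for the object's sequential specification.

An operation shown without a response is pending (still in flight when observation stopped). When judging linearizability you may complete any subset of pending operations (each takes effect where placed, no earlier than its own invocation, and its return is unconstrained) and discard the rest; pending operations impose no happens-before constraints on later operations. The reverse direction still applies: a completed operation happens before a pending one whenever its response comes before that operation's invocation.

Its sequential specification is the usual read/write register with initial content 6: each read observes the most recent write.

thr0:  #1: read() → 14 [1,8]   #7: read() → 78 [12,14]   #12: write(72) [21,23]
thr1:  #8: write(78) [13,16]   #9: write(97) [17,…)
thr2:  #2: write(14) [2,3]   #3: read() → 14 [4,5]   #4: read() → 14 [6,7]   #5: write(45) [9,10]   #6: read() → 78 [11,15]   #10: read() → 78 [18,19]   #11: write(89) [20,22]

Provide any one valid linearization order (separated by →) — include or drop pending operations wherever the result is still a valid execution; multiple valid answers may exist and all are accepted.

step 1: #2 write(14) — value 14
step 2: #1 read() → 14 — value 14
step 3: #3 read() → 14 — value 14
step 4: #4 read() → 14 — value 14
step 5: #5 write(45) — value 45
step 6: #8 write(78) — value 78
step 7: #6 read() → 78 — value 78
step 8: #7 read() → 78 — value 78
step 9: #10 read() → 78 — value 78
step 10: #9 write(97) (pending, included) — value 97
step 11: #11 write(89) — value 89
step 12: #12 write(72) — value 72

#2 → #1 → #3 → #4 → #5 → #8 → #6 → #7 → #10 → #9 → #11 → #12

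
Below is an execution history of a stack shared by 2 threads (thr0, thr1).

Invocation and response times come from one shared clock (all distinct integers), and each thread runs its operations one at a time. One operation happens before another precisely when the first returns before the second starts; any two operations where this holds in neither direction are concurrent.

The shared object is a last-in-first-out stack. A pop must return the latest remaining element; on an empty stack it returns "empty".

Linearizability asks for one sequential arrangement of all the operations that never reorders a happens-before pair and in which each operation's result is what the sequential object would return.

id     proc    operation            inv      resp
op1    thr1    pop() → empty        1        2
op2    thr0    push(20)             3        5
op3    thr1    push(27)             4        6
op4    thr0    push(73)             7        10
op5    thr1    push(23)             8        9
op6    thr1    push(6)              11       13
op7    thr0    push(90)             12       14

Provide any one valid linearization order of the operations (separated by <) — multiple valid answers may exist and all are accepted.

1. op1 pop() → empty, leaving stack <>
2. op2 push(20), leaving stack <20>
3. op3 push(27), leaving stack <20,27>
4. op4 push(73), leaving stack <20,27,73>
5. op5 push(23), leaving stack <20,27,73,23>
6. op6 push(6), leaving stack <20,27,73,23,6>
7. op7 push(90), leaving stack <20,27,73,23,6,90>

op1 < op2 < op3 < op4 < op5 < op6 < op7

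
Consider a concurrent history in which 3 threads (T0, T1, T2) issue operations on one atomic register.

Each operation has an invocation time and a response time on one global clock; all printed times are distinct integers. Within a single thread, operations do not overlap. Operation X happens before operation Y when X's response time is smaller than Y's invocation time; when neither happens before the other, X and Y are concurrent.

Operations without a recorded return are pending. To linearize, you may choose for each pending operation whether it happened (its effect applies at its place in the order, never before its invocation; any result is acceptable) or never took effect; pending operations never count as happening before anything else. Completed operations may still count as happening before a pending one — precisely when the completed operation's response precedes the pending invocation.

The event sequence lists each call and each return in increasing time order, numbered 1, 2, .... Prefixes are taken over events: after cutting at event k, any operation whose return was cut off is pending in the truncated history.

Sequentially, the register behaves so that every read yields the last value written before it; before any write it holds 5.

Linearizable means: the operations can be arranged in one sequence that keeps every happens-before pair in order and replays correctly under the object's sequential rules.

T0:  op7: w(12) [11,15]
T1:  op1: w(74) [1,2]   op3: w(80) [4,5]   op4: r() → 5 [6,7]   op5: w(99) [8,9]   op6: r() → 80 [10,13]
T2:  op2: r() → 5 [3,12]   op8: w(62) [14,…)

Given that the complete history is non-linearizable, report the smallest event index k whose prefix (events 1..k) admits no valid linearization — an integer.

events 1..6 are linearizable, e.g. via op1, op2, op3:
1. op1 w(74), leaving value 74
2. op2 r() (pending, included), leaving value 74
3. op3 w(80), leaving value 80
once event 7 joins (op4's response, time 7), exhaustive search finds no witness
no completion choice of the 1 pending operation (op2) rescues it — every subset was tried
one such order, op1, op3, op4 (pending dropped), breaks at step 3 where op4 r() → 5 is illegal

7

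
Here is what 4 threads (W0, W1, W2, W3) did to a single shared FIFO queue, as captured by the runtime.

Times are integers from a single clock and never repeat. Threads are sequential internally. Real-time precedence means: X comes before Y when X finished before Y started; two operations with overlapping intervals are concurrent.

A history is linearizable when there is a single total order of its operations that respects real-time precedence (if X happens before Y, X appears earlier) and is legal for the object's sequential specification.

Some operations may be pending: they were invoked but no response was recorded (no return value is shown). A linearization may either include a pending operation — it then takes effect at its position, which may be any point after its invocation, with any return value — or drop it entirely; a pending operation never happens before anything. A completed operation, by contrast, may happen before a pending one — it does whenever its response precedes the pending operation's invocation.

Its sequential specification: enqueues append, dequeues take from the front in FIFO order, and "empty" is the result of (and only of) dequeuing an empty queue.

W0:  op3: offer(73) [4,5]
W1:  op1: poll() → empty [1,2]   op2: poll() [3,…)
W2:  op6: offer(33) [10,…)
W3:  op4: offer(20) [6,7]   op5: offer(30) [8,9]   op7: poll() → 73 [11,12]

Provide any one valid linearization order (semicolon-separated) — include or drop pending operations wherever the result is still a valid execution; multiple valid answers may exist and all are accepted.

op1; op2; op3; op4; op5; op6; op7

1. op1 poll() → empty, leaving queue <>
2. op2 poll() (pending, included), leaving queue <>
3. op3 offer(73), leaving queue <73>
4. op4 offer(20), leaving queue <73,20>
5. op5 offer(30), leaving queue <73,20,30>
6. op6 offer(33) (pending, included), leaving queue <73,20,30,33>
7. op7 poll() → 73, leaving queue <20,30,33>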